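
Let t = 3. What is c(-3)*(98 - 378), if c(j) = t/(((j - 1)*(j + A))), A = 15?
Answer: 35/2 ≈ 17.500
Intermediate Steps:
c(j) = 3/((-1 + j)*(15 + j)) (c(j) = 3/(((j - 1)*(j + 15))) = 3/(((-1 + j)*(15 + j))) = 3*(1/((-1 + j)*(15 + j))) = 3/((-1 + j)*(15 + j)))
c(-3)*(98 - 378) = (3/(-15 + (-3)² + 14*(-3)))*(98 - 378) = (3/(-15 + 9 - 42))*(-280) = (3/(-48))*(-280) = (3*(-1/48))*(-280) = -1/16*(-280) = 35/2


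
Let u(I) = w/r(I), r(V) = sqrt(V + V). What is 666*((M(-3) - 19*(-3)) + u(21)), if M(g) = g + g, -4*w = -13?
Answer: 33966 + 1443*sqrt(42)/28 ≈ 34300.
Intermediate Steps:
w = 13/4 (w = -1/4*(-13) = 13/4 ≈ 3.2500)
r(V) = sqrt(2)*sqrt(V) (r(V) = sqrt(2*V) = sqrt(2)*sqrt(V))
M(g) = 2*g
u(I) = 13*sqrt(2)/(8*sqrt(I)) (u(I) = 13/(4*((sqrt(2)*sqrt(I)))) = 13*(sqrt(2)/(2*sqrt(I)))/4 = 13*sqrt(2)/(8*sqrt(I)))
666*((M(-3) - 19*(-3)) + u(21)) = 666*((2*(-3) - 19*(-3)) + 13*sqrt(2)/(8*sqrt(21))) = 666*((-6 + 57) + 13*sqrt(2)*(sqrt(21)/21)/8) = 666*(51 + 13*sqrt(42)/168) = 33966 + 1443*sqrt(42)/28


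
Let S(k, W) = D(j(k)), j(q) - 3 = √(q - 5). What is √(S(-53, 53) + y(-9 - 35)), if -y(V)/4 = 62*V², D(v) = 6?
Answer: I*√480122 ≈ 692.91*I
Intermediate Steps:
j(q) = 3 + √(-5 + q) (j(q) = 3 + √(q - 5) = 3 + √(-5 + q))
S(k, W) = 6
y(V) = -248*V²
√(S(-53, 53) + y(-9 - 35)) = √(6 - 248*(-9 - 35)²) = √(6 - 248*(-44)²) = √(6 - 248*1936) = √(6 - 480128) = √(-480122) = I*√480122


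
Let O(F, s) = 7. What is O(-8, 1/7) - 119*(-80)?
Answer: 9527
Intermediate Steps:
O(-8, 1/7) - 119*(-80) = 7 - 119*(-80) = 7 + 9520 = 9527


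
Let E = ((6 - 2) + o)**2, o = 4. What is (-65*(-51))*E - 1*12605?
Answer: 199555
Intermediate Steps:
E = 64 (E = ((6 - 2) + 4)**2 = (4 + 4)**2 = 8**2 = 64)
(-65*(-51))*E - 1*12605 = -65*(-51)*64 - 1*12605 = 3315*64 - 12605 = 212160 - 12605 = 199555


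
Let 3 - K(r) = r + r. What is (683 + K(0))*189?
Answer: 129654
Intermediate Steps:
K(r) = 3 - 2*r (K(r) = 3 - (r + r) = 3 - 2*r)
(683 + K(0))*189 = (683 + (3 - 2*0))*189 = (683 + (3 + 0))*189 = (683 + 3)*189 = 686*189 = 129654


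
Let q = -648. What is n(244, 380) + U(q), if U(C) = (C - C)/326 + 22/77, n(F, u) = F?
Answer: 1710/7 ≈ 244.29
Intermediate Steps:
U(C) = 2/7 (U(C) = 0*(1/326) + 22*(1/77) = 0 + 2/7 = 2/7)
n(244, 380) + U(q) = 244 + 2/7 = 1710/7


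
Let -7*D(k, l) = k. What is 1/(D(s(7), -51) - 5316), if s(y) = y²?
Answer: -1/5323 ≈ -0.00018786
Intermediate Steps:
D(k, l) = -k/7
1/(D(s(7), -51) - 5316) = 1/(-⅐*7² - 5316) = 1/(-⅐*49 - 5316) = 1/(-7 - 5316) = 1/(-5323) = -1/5323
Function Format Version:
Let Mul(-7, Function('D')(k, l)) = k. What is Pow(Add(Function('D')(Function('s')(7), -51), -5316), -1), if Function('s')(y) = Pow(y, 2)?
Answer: Rational(-1, 5323) ≈ -0.00018786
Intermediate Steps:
Function('D')(k, l) = Mul(Rational(-1, 7), k)
Pow(Add(Function('D')(Function('s')(7), -51), -5316), -1) = Pow(Add(Mul(Rational(-1, 7), Pow(7, 2)), -5316), -1) = Pow(Add(Mul(Rational(-1, 7), 49), -5316), -1) = Pow(Add(-7, -5316), -1) = Pow(-5323, -1) = Rational(-1, 5323)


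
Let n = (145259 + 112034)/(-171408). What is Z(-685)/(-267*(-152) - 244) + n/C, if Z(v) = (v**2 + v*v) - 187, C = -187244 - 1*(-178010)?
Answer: 371268917865689/15962351145120 ≈ 23.259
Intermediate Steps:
C = -9234 (C = -187244 + 178010 = -9234)
Z(v) = -187 + 2*v**2 (Z(v) = (v**2 + v**2) - 187 = 2*v**2 - 187 = -187 + 2*v**2)
n = -257293/171408 (n = 257293*(-1/171408) = -257293/171408 ≈ -1.5011)
Z(-685)/(-267*(-152) - 244) + n/C = (-187 + 2*(-685)**2)/(-267*(-152) - 244) - 257293/171408/(-9234) = (-187 + 2*469225)/(40584 - 244) - 257293/171408*(-1/9234) = (-187 + 938450)/40340 + 257293/1582781472 = 938263*(1/40340) + 257293/1582781472 = 938263/40340 + 257293/1582781472 = 371268917865689/15962351145120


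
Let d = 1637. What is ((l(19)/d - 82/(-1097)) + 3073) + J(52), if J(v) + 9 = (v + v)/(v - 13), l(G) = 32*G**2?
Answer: 16559679134/5387367 ≈ 3073.8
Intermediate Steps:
J(v) = -9 + 2*v/(-13 + v) (J(v) = -9 + (v + v)/(v - 13) = -9 + (2*v)/(-13 + v) = -9 + 2*v/(-13 + v))
((l(19)/d - 82/(-1097)) + 3073) + J(52) = (((32*19**2)/1637 - 82/(-1097)) + 3073) + (117 - 7*52)/(-13 + 52) = (((32*361)*(1/1637) - 82*(-1/1097)) + 3073) + (117 - 364)/39 = ((11552*(1/1637) + 82/1097) + 3073) + (1/39)*(-247) = ((11552/1637 + 82/1097) + 3073) - 19/3 = (12806778/1795789 + 3073) - 19/3 = 5531266375/1795789 - 19/3 = 16559679134/5387367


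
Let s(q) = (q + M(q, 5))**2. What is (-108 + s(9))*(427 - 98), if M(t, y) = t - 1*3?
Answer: 38493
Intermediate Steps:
M(t, y) = -3 + t (M(t, y) = t - 3 = -3 + t)
s(q) = (-3 + 2*q)**2 (s(q) = (q + (-3 + q))**2 = (-3 + 2*q)**2)
(-108 + s(9))*(427 - 98) = (-108 + (-3 + 2*9)**2)*(427 - 98) = (-108 + (-3 + 18)**2)*329 = (-108 + 15**2)*329 = (-108 + 225)*329 = 117*329 = 38493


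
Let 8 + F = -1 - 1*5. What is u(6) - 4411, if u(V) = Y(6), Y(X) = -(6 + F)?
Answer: -4403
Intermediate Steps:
F = -14 (F = -8 + (-1 - 1*5) = -8 + (-1 - 5) = -8 - 6 = -14)
Y(X) = 8 (Y(X) = -(6 - 14) = -1*(-8) = 8)
u(V) = 8
u(6) - 4411 = 8 - 4411 = -4403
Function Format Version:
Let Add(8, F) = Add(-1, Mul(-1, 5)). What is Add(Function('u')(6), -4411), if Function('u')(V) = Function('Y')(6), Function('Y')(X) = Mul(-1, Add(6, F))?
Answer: -4403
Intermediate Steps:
F = -14 (F = Add(-8, Add(-1, Mul(-1, 5))) = Add(-8, Add(-1, -5)) = Add(-8, -6) = -14)
Function('Y')(X) = 8 (Function('Y')(X) = Mul(-1, Add(6, -14)) = Mul(-1, -8) = 8)
Function('u')(V) = 8
Add(Function('u')(6), -4411) = Add(8, -4411) = -4403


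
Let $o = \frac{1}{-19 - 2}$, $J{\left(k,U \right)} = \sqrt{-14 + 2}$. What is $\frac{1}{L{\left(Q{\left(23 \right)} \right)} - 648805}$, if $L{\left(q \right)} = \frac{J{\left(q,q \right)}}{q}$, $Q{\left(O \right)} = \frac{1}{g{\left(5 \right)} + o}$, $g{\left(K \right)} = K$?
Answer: $- \frac{95374335}{61879345462939} - \frac{1456 i \sqrt{3}}{61879345462939} \approx -1.5413 \cdot 10^{-6} - 4.0755 \cdot 10^{-11} i$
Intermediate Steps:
$J{\left(k,U \right)} = 2 i \sqrt{3}$ ($J{\left(k,U \right)} = \sqrt{-12} = 2 i \sqrt{3}$)
$o = - \frac{1}{21}$ ($o = \frac{1}{-21} = - \frac{1}{21} \approx -0.047619$)
$Q{\left(O \right)} = \frac{21}{104}$ ($Q{\left(O \right)} = \frac{1}{5 - \frac{1}{21}} = \frac{1}{\frac{104}{21}} = \frac{21}{104}$)
$L{\left(q \right)} = \frac{2 i \sqrt{3}}{q}$
$\frac{1}{L{\left(Q{\left(23 \right)} \right)} - 648805} = \frac{1}{\frac{2 i \sqrt{3}}{\frac{21}{104}} - 648805} = \frac{1}{2 i \sqrt{3} \cdot \frac{104}{21} - 648805} = \frac{1}{\frac{208 i \sqrt{3}}{21} - 648805} = \frac{1}{-648805 + \frac{208 i \sqrt{3}}{21}}$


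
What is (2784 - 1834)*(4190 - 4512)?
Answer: -305900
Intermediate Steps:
(2784 - 1834)*(4190 - 4512) = 950*(-322) = -305900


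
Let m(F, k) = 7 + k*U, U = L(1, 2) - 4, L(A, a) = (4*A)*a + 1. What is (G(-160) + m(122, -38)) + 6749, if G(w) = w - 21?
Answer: 6385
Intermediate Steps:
L(A, a) = 1 + 4*A*a (L(A, a) = 4*A*a + 1 = 1 + 4*A*a)
U = 5 (U = (1 + 4*1*2) - 4 = (1 + 8) - 4 = 9 - 4 = 5)
G(w) = -21 + w
m(F, k) = 7 + 5*k (m(F, k) = 7 + k*5 = 7 + 5*k)
(G(-160) + m(122, -38)) + 6749 = ((-21 - 160) + (7 + 5*(-38))) + 6749 = (-181 + (7 - 190)) + 6749 = (-181 - 183) + 6749 = -364 + 6749 = 6385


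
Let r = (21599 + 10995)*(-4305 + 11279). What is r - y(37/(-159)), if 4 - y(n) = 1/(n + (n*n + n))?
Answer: 2363347783863/10397 ≈ 2.2731e+8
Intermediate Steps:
y(n) = 4 - 1/(n² + 2*n) (y(n) = 4 - 1/(n + (n*n + n)) = 4 - 1/(n + (n² + n)) = 4 - 1/(n + (n + n²)) = 4 - 1/(n² + 2*n))
r = 227310556 (r = 32594*6974 = 227310556)
r - y(37/(-159)) = 227310556 - (-1 + 4*(37/(-159))² + 8*(37/(-159)))/((37/(-159))*(2 + 37/(-159))) = 227310556 - (-1 + 4*(37*(-1/159))² + 8*(37*(-1/159)))/((37*(-1/159))*(2 + 37*(-1/159))) = 227310556 - (-1 + 4*(-37/159)² + 8*(-37/159))/((-37/159)*(2 - 37/159)) = 227310556 - (-159)*(-1 + 4*(1369/25281) - 296/159)/(37*281/159) = 227310556 - (-159)*159*(-1 + 5476/25281 - 296/159)/(37*281) = 227310556 - (-159)*159*(-66869)/(37*281*25281) = 227310556 - 1*66869/10397 = 227310556 - 66869/10397 = 2363347783863/10397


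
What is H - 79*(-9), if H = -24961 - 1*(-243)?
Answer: -24007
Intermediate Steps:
H = -24718 (H = -24961 + 243 = -24718)
H - 79*(-9) = -24718 - 79*(-9) = -24718 - 1*(-711) = -24718 + 711 = -24007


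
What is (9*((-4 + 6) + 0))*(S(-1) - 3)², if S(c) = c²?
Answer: 72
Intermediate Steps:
(9*((-4 + 6) + 0))*(S(-1) - 3)² = (9*((-4 + 6) + 0))*((-1)² - 3)² = (9*(2 + 0))*(1 - 3)² = (9*2)*(-2)² = 18*4 = 72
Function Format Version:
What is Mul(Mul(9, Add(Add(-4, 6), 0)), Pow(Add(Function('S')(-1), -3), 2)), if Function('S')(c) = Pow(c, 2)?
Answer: 72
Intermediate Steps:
Mul(Mul(9, Add(Add(-4, 6), 0)), Pow(Add(Function('S')(-1), -3), 2)) = Mul(Mul(9, Add(Add(-4, 6), 0)), Pow(Add(Pow(-1, 2), -3), 2)) = Mul(Mul(9, Add(2, 0)), Pow(Add(1, -3), 2)) = Mul(Mul(9, 2), Pow(-2, 2)) = Mul(18, 4) = 72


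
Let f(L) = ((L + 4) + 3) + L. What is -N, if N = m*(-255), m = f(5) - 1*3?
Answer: 3570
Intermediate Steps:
f(L) = 7 + 2*L (f(L) = ((4 + L) + 3) + L = (7 + L) + L = 7 + 2*L)
m = 14 (m = (7 + 2*5) - 1*3 = (7 + 10) - 3 = 17 - 3 = 14)
N = -3570 (N = 14*(-255) = -3570)
-N = -1*(-3570) = 3570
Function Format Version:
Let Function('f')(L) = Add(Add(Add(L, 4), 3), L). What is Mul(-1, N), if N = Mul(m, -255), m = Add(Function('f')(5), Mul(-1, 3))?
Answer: 3570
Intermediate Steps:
Function('f')(L) = Add(7, Mul(2, L)) (Function('f')(L) = Add(Add(Add(4, L), 3), L) = Add(Add(7, L), L) = Add(7, Mul(2, L)))
m = 14 (m = Add(Add(7, Mul(2, 5)), Mul(-1, 3)) = Add(Add(7, 10), -3) = Add(17, -3) = 14)
N = -3570 (N = Mul(14, -255) = -3570)
Mul(-1, N) = Mul(-1, -3570) = 3570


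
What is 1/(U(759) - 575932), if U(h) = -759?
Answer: -1/576691 ≈ -1.7340e-6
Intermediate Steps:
1/(U(759) - 575932) = 1/(-759 - 575932) = 1/(-576691) = -1/576691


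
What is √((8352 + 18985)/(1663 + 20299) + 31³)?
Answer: √14369676841398/21962 ≈ 172.60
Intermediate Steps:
√((8352 + 18985)/(1663 + 20299) + 31³) = √(27337/21962 + 29791) = √(654297279/21962) = √14369676841398/21962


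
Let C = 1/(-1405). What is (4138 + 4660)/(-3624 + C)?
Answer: -12361190/5091721 ≈ -2.4277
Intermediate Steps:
C = -1/1405 ≈ -0.00071174
(4138 + 4660)/(-3624 + C) = (4138 + 4660)/(-3624 - 1/1405) = 8798/(-5091721/1405) = 8798*(-1405/5091721) = -12361190/5091721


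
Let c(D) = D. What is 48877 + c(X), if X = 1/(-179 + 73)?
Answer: 5180961/106 ≈ 48877.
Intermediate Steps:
X = -1/106 (X = 1/(-106) = -1/106 ≈ -0.0094340)
48877 + c(X) = 48877 - 1/106 = 5180961/106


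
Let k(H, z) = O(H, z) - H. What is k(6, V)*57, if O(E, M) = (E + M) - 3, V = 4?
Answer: 57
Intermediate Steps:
O(E, M) = -3 + E + M
k(H, z) = -3 + z (k(H, z) = (-3 + H + z) - H = -3 + z)
k(6, V)*57 = (-3 + 4)*57 = 1*57 = 57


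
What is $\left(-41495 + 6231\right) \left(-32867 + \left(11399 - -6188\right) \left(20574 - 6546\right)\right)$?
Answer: $-8698837793216$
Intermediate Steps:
$\left(-41495 + 6231\right) \left(-32867 + \left(11399 - -6188\right) \left(20574 - 6546\right)\right) = - 35264 \left(-32867 + \left(11399 + 6188\right) 14028\right) = - 35264 \left(-32867 + 17587 \cdot 14028\right) = - 35264 \left(-32867 + 246710436\right) = \left(-35264\right) 246677569 = -8698837793216$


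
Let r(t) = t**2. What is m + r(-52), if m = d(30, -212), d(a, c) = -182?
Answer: 2522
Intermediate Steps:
m = -182
m + r(-52) = -182 + (-52)**2 = -182 + 2704 = 2522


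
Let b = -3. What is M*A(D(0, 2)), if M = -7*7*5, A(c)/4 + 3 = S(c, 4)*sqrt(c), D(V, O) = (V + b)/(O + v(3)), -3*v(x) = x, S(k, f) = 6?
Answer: 2940 - 5880*I*sqrt(3) ≈ 2940.0 - 10184.0*I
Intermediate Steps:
v(x) = -x/3
D(V, O) = (-3 + V)/(-1 + O) (D(V, O) = (V - 3)/(O - 1/3*3) = (-3 + V)/(O - 1) = (-3 + V)/(-1 + O))
A(c) = -12 + 24*sqrt(c) (A(c) = -12 + 4*(6*sqrt(c)) = -12 + 24*sqrt(c))
M = -245 (M = -49*5 = -245)
M*A(D(0, 2)) = -245*(-12 + 24*sqrt((-3 + 0)/(-1 + 2))) = -245*(-12 + 24*sqrt(-3/1)) = -245*(-12 + 24*sqrt(1*(-3))) = -245*(-12 + 24*sqrt(-3)) = -245*(-12 + 24*(I*sqrt(3))) = -245*(-12 + 24*I*sqrt(3)) = 2940 - 5880*I*sqrt(3)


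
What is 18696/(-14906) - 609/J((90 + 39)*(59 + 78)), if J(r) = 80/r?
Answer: -80216321061/596240 ≈ -1.3454e+5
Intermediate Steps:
18696/(-14906) - 609/J((90 + 39)*(59 + 78)) = 18696/(-14906) - 609*(59 + 78)*(90 + 39)/80 = 18696*(-1/14906) - 609/(80/((129*137))) = -9348/7453 - 609/(80/17673) = -9348/7453 - 609/(80*(1/17673)) = -9348/7453 - 609/80/17673 = -9348/7453 - 609*17673/80 = -9348/7453 - 10762857/80 = -80216321061/596240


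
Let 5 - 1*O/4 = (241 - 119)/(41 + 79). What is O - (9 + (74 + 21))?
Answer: -1321/15 ≈ -88.067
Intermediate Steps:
O = 239/15 (O = 20 - 4*(241 - 119)/(41 + 79) = 20 - 488/120 = 20 - 4*61/60 = 20 - 61/15 = 239/15 ≈ 15.933)
O - (9 + (74 + 21)) = 239/15 - (9 + (74 + 21)) = 239/15 - (9 + 95) = 239/15 - 1*104 = 239/15 - 104 = -1321/15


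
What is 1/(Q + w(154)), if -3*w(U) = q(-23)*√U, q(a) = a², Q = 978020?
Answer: 4401090/4304332494043 + 1587*√154/8608664988086 ≈ 1.0248e-6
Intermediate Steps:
w(U) = -529*√U/3 (w(U) = -(-23)²*√U/3 = -529*√U/3)
1/(Q + w(154)) = 1/(978020 - 529*√154/3)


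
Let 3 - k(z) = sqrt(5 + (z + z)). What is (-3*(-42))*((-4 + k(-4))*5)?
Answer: -630 - 630*I*sqrt(3) ≈ -630.0 - 1091.2*I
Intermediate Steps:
k(z) = 3 - sqrt(5 + 2*z) (k(z) = 3 - sqrt(5 + (z + z)) = 3 - sqrt(5 + 2*z))
(-3*(-42))*((-4 + k(-4))*5) = (-3*(-42))*((-4 + (3 - sqrt(5 + 2*(-4))))*5) = 126*((-4 + (3 - sqrt(5 - 8)))*5) = 126*((-4 + (3 - sqrt(-3)))*5) = 126*((-4 + (3 - I*sqrt(3)))*5) = 126*((-1 - I*sqrt(3))*5) = 126*(-5 - 5*I*sqrt(3)) = -630 - 630*I*sqrt(3)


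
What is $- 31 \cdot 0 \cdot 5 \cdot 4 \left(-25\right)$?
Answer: $0$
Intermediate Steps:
$- 31 \cdot 0 \cdot 5 \cdot 4 \left(-25\right) = - 31 \cdot 0 \cdot 4 \left(-25\right) = \left(-31\right) 0 \left(-25\right) = 0 \left(-25\right) = 0$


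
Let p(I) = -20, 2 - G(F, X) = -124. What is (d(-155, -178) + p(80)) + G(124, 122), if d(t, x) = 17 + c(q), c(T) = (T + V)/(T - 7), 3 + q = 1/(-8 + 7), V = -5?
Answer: 1362/11 ≈ 123.82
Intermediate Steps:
G(F, X) = 126 (G(F, X) = 2 - 1*(-124) = 2 + 124 = 126)
q = -4 (q = -3 + 1/(-8 + 7) = -3 + 1/(-1) = -3 - 1 = -4)
c(T) = (-5 + T)/(-7 + T) (c(T) = (T - 5)/(T - 7) = (-5 + T)/(-7 + T))
d(t, x) = 196/11 (d(t, x) = 17 + (-5 - 4)/(-7 - 4) = 17 - 9/(-11) = 17 - 1/11*(-9) = 17 + 9/11 = 196/11)
(d(-155, -178) + p(80)) + G(124, 122) = (196/11 - 20) + 126 = -24/11 + 126 = 1362/11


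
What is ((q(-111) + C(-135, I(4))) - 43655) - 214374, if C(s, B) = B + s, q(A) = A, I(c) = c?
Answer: -258271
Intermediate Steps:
((q(-111) + C(-135, I(4))) - 43655) - 214374 = ((-111 + (4 - 135)) - 43655) - 214374 = ((-111 - 131) - 43655) - 214374 = (-242 - 43655) - 214374 = -43897 - 214374 = -258271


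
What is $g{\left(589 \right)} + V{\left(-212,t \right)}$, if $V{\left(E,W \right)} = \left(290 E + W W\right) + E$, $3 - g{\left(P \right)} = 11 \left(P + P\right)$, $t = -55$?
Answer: $-71622$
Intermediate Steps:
$g{\left(P \right)} = 3 - 22 P$ ($g{\left(P \right)} = 3 - 11 \left(P + P\right) = 3 - 11 \cdot 2 P = 3 - 22 P$)
$V{\left(E,W \right)} = W^{2} + 291 E$ ($V{\left(E,W \right)} = \left(290 E + W^{2}\right) + E = \left(W^{2} + 290 E\right) + E = W^{2} + 291 E$)
$g{\left(589 \right)} + V{\left(-212,t \right)} = \left(3 - 12958\right) + \left(\left(-55\right)^{2} + 291 \left(-212\right)\right) = \left(3 - 12958\right) + \left(3025 - 61692\right) = -12955 - 58667 = -71622$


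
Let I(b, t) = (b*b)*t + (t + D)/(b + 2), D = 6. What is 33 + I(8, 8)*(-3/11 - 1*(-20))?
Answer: 558854/55 ≈ 10161.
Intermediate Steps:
I(b, t) = t*b² + (6 + t)/(2 + b) (I(b, t) = (b*b)*t + (t + 6)/(b + 2) = b²*t + (6 + t)/(2 + b) = t*b² + (6 + t)/(2 + b))
33 + I(8, 8)*(-3/11 - 1*(-20)) = 33 + ((6 + 8 + 8*8³ + 2*8*8²)/(2 + 8))*(-3/11 - 1*(-20)) = 33 + ((6 + 8 + 8*512 + 2*8*64)/10)*(-3*1/11 + 20) = 33 + ((6 + 8 + 4096 + 1024)/10)*(-3/11 + 20) = 33 + ((⅒)*5134)*(217/11) = 33 + (2567/5)*(217/11) = 33 + 557039/55 = 558854/55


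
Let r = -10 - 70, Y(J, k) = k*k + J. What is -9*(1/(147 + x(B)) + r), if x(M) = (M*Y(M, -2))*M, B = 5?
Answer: 89277/124 ≈ 719.98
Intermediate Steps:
Y(J, k) = J + k² (Y(J, k) = k² + J = J + k²)
x(M) = M²*(4 + M) (x(M) = (M*(M + (-2)²))*M = (M*(M + 4))*M = (M*(4 + M))*M = M²*(4 + M))
r = -80
-9*(1/(147 + x(B)) + r) = -9*(1/(147 + 5²*(4 + 5)) - 80) = -9*(1/(147 + 25*9) - 80) = -9*(1/(147 + 225) - 80) = -9*(1/372 - 80) = -9*(-29759/372) = 89277/124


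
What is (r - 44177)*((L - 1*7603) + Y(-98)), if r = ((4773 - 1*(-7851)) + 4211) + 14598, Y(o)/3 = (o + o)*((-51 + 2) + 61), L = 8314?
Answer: 80860680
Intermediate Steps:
Y(o) = 72*o (Y(o) = 3*((o + o)*((-51 + 2) + 61)) = 3*((2*o)*(-49 + 61)) = 3*((2*o)*12) = 3*(24*o) = 72*o)
r = 31433 (r = ((4773 + 7851) + 4211) + 14598 = (12624 + 4211) + 14598 = 16835 + 14598 = 31433)
(r - 44177)*((L - 1*7603) + Y(-98)) = (31433 - 44177)*((8314 - 1*7603) + 72*(-98)) = -12744*((8314 - 7603) - 7056) = -12744*(711 - 7056) = -12744*(-6345) = 80860680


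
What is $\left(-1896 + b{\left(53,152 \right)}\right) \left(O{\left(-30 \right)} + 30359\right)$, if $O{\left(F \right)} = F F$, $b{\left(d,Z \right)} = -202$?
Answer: $-65581382$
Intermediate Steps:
$O{\left(F \right)} = F^{2}$
$\left(-1896 + b{\left(53,152 \right)}\right) \left(O{\left(-30 \right)} + 30359\right) = \left(-1896 - 202\right) \left(\left(-30\right)^{2} + 30359\right) = - 2098 \left(900 + 30359\right) = \left(-2098\right) 31259 = -65581382$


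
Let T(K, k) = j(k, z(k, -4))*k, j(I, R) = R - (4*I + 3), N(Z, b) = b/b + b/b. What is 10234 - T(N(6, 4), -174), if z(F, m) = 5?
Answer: 131686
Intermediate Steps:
N(Z, b) = 2 (N(Z, b) = 1 + 1 = 2)
j(I, R) = -3 + R - 4*I (j(I, R) = R - (3 + 4*I) = R + (-3 - 4*I) = -3 + R - 4*I)
T(K, k) = k*(2 - 4*k) (T(K, k) = (-3 + 5 - 4*k)*k = (2 - 4*k)*k = k*(2 - 4*k))
10234 - T(N(6, 4), -174) = 10234 - 2*(-174)*(1 - 2*(-174)) = 10234 - 2*(-174)*(1 + 348) = 10234 - 2*(-174)*349 = 10234 - 1*(-121452) = 10234 + 121452 = 131686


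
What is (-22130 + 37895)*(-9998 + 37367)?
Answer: 431472285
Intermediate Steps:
(-22130 + 37895)*(-9998 + 37367) = 15765*27369 = 431472285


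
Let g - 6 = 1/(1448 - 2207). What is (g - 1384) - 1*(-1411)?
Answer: 25046/759 ≈ 32.999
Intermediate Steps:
g = 4553/759 (g = 6 + 1/(1448 - 2207) = 6 + 1/(-759) = 6 - 1/759 = 4553/759 ≈ 5.9987)
(g - 1384) - 1*(-1411) = (4553/759 - 1384) - 1*(-1411) = -1045903/759 + 1411 = 25046/759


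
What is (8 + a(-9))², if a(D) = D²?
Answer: 7921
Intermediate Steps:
(8 + a(-9))² = (8 + (-9)²)² = (8 + 81)² = 89² = 7921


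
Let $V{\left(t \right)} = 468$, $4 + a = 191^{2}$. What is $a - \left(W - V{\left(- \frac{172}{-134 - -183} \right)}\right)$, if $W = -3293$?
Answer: $40238$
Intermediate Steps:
$a = 36477$ ($a = -4 + 191^{2} = -4 + 36481 = 36477$)
$a - \left(W - V{\left(- \frac{172}{-134 - -183} \right)}\right) = 36477 - \left(-3293 - 468\right) = 36477 - -3761 = 36477 + 3761 = 40238$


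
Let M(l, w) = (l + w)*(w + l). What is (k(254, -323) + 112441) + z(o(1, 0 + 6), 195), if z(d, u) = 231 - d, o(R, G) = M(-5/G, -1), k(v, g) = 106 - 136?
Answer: 4054991/36 ≈ 1.1264e+5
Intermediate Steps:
M(l, w) = (l + w)**2 (M(l, w) = (l + w)*(l + w) = (l + w)**2)
k(v, g) = -30
o(R, G) = (-1 - 5/G)**2 (o(R, G) = (-5/G - 1)**2 = (-1 - 5/G)**2)
(k(254, -323) + 112441) + z(o(1, 0 + 6), 195) = (-30 + 112441) + (231 - (5 + (0 + 6))**2/(0 + 6)**2) = 112411 + (231 - (5 + 6)**2/6**2) = 112411 + (231 - 11**2/36) = 112411 + (231 - 121/36) = 112411 + 8195/36 = 4054991/36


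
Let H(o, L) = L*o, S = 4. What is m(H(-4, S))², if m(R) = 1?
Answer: 1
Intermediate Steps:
m(H(-4, S))² = 1² = 1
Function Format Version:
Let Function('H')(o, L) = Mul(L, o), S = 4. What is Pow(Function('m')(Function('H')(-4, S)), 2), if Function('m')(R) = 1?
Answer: 1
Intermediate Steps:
Pow(Function('m')(Function('H')(-4, S)), 2) = Pow(1, 2) = 1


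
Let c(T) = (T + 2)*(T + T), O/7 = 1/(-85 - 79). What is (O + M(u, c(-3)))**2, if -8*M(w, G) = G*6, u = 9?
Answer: 555025/26896 ≈ 20.636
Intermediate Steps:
O = -7/164 (O = 7/(-85 - 79) = 7/(-164) = 7*(-1/164) = -7/164 ≈ -0.042683)
c(T) = 2*T*(2 + T) (c(T) = (2 + T)*(2*T) = 2*T*(2 + T))
M(w, G) = -3*G/4 (M(w, G) = -G*6/8 = -3*G/4)
(O + M(u, c(-3)))**2 = (-7/164 - 3*(-3)*(2 - 3)/2)**2 = (-7/164 - 3*(-3)*(-1)/2)**2 = (-7/164 - 3/4*6)**2 = (-7/164 - 9/2)**2 = (-745/164)**2 = 555025/26896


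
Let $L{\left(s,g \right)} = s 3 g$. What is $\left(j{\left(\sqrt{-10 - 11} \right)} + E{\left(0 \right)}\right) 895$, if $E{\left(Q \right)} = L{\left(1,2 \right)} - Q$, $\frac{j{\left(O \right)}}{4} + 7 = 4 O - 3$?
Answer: $-30430 + 14320 i \sqrt{21} \approx -30430.0 + 65623.0 i$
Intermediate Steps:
$L{\left(s,g \right)} = 3 g s$
$j{\left(O \right)} = -40 + 16 O$ ($j{\left(O \right)} = -28 + 4 \left(4 O - 3\right) = -28 + 4 \left(-3 + 4 O\right) = -28 + \left(-12 + 16 O\right) = -40 + 16 O$)
$E{\left(Q \right)} = 6 - Q$ ($E{\left(Q \right)} = 3 \cdot 2 \cdot 1 - Q = 6 - Q$)
$\left(j{\left(\sqrt{-10 - 11} \right)} + E{\left(0 \right)}\right) 895 = \left(\left(-40 + 16 \sqrt{-10 - 11}\right) + \left(6 - 0\right)\right) 895 = \left(\left(-40 + 16 \sqrt{-21}\right) + \left(6 + 0\right)\right) 895 = \left(\left(-40 + 16 i \sqrt{21}\right) + 6\right) 895 = \left(-34 + 16 i \sqrt{21}\right) 895 = -30430 + 14320 i \sqrt{21}$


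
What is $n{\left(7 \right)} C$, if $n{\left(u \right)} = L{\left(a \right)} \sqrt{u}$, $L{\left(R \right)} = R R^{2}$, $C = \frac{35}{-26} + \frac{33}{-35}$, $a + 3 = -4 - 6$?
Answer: $\frac{352027 \sqrt{7}}{70} \approx 13305.0$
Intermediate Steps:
$a = -13$ ($a = -3 - 10 = -13$)
$C = - \frac{2083}{910}$ ($C = 35 \left(- \frac{1}{26}\right) + 33 \left(- \frac{1}{35}\right) = - \frac{35}{26} - \frac{33}{35} = - \frac{2083}{910} \approx -2.289$)
$L{\left(R \right)} = R^{3}$
$n{\left(u \right)} = - 2197 \sqrt{u}$ ($n{\left(u \right)} = \left(-13\right)^{3} \sqrt{u} = - 2197 \sqrt{u}$)
$n{\left(7 \right)} C = - 2197 \sqrt{7} \left(- \frac{2083}{910}\right) = \frac{352027 \sqrt{7}}{70}$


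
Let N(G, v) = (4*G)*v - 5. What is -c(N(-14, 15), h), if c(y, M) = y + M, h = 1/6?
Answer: 5069/6 ≈ 844.83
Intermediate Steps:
h = 1/6 ≈ 0.16667
N(G, v) = -5 + 4*G*v (N(G, v) = 4*G*v - 5 = -5 + 4*G*v)
c(y, M) = M + y
-c(N(-14, 15), h) = -(1/6 + (-5 + 4*(-14)*15)) = -(1/6 + (-5 - 840)) = -(1/6 - 845) = -1*(-5069/6) = 5069/6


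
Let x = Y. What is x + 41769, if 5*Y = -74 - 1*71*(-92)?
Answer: 215303/5 ≈ 43061.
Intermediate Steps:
Y = 6458/5 (Y = (-74 - 1*71*(-92))/5 = (-74 - 71*(-92))/5 = (-74 + 6532)/5 = (1/5)*6458 = 6458/5 ≈ 1291.6)
x = 6458/5 ≈ 1291.6
x + 41769 = 6458/5 + 41769 = 215303/5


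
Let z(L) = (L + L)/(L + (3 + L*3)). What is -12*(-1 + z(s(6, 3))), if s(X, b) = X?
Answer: 20/3 ≈ 6.6667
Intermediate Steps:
z(L) = 2*L/(3 + 4*L) (z(L) = (2*L)/(L + (3 + 3*L)) = (2*L)/(3 + 4*L) = 2*L/(3 + 4*L))
-12*(-1 + z(s(6, 3))) = -12*(-1 + 2*6/(3 + 4*6)) = -12*(-1 + 2*6/(3 + 24)) = -12*(-1 + 2*6/27) = -12*(-1 + 2*6*(1/27)) = -12*(-1 + 4/9) = -12*(-5/9) = 20/3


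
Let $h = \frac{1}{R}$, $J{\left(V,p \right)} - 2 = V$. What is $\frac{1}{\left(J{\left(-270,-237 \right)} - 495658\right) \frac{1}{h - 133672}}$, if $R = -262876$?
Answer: $\frac{35139160673}{130367043176} \approx 0.26954$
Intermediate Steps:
$J{\left(V,p \right)} = 2 + V$
$h = - \frac{1}{262876}$ ($h = \frac{1}{-262876} = - \frac{1}{262876} \approx -3.8041 \cdot 10^{-6}$)
$\frac{1}{\left(J{\left(-270,-237 \right)} - 495658\right) \frac{1}{h - 133672}} = \frac{1}{\left(\left(2 - 270\right) - 495658\right) \frac{1}{- \frac{1}{262876} - 133672}} = \frac{1}{\left(-268 - 495658\right) \frac{1}{- \frac{35139160673}{262876}}} = \frac{1}{\left(-495926\right) \left(- \frac{262876}{35139160673}\right)} = \frac{1}{\frac{130367043176}{35139160673}} = \frac{35139160673}{130367043176}$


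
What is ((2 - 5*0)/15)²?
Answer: 4/225 ≈ 0.017778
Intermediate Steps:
((2 - 5*0)/15)² = ((2 + 0)*(1/15))² = (2*(1/15))² = (2/15)² = 4/225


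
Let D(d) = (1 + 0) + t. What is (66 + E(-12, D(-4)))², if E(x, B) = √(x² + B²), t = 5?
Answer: 4536 + 792*√5 ≈ 6307.0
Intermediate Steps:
D(d) = 6 (D(d) = (1 + 0) + 5 = 1 + 5 = 6)
E(x, B) = √(B² + x²)
(66 + E(-12, D(-4)))² = (66 + √(6² + (-12)²))² = (66 + √(36 + 144))² = (66 + √180)² = (66 + 6*√5)²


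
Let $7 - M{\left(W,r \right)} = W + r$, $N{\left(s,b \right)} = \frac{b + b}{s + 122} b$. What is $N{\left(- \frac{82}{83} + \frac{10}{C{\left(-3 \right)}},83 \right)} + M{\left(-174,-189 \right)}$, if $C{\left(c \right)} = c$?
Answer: $\frac{7136231}{14651} \approx 487.08$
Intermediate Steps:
$N{\left(s,b \right)} = \frac{2 b^{2}}{122 + s}$ ($N{\left(s,b \right)} = \frac{2 b}{122 + s} b = \frac{2 b^{2}}{122 + s}$)
$M{\left(W,r \right)} = 7 - W - r$ ($M{\left(W,r \right)} = 7 - \left(W + r\right) = 7 - W - r$)
$N{\left(- \frac{82}{83} + \frac{10}{C{\left(-3 \right)}},83 \right)} + M{\left(-174,-189 \right)} = \frac{2 \cdot 83^{2}}{122 + \left(- \frac{82}{83} + \frac{10}{-3}\right)} - -370 = 2 \cdot 6889 \frac{1}{122 + \left(\left(-82\right) \frac{1}{83} + 10 \left(- \frac{1}{3}\right)\right)} + \left(7 + 174 + 189\right) = 2 \cdot 6889 \frac{1}{122 - \frac{1076}{249}} + 370 = 2 \cdot 6889 \frac{1}{\frac{29302}{249}} + 370 = 2 \cdot 6889 \cdot \frac{249}{29302} + 370 = \frac{1715361}{14651} + 370 = \frac{7136231}{14651}$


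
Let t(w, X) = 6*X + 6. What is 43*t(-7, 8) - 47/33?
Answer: 76579/33 ≈ 2320.6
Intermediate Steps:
t(w, X) = 6 + 6*X
43*t(-7, 8) - 47/33 = 43*(6 + 6*8) - 47/33 = 43*(6 + 48) - 47*1/33 = 43*54 - 47/33 = 2322 - 47/33 = 76579/33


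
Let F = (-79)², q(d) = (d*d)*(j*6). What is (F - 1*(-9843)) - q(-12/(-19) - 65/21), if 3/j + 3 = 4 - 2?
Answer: 286442454/17689 ≈ 16193.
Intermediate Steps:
j = -3 (j = 3/(-3 + (4 - 2)) = 3/(-3 + 2) = 3/(-1) = 3*(-1) = -3)
q(d) = -18*d² (q(d) = (d*d)*(-3*6) = d²*(-18) = -18*d²)
F = 6241
(F - 1*(-9843)) - q(-12/(-19) - 65/21) = (6241 - 1*(-9843)) - (-18)*(-12/(-19) - 65/21)² = (6241 + 9843) - (-18)*(-12*(-1/19) - 65*1/21)² = 16084 - (-18)*(12/19 - 65/21)² = 16084 - (-18)*(-983/399)² = 16084 - (-18)*966289/159201 = 16084 - 1*(-1932578/17689) = 16084 + 1932578/17689 = 286442454/17689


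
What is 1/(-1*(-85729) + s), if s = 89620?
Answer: 1/175349 ≈ 5.7029e-6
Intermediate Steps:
1/(-1*(-85729) + s) = 1/(-1*(-85729) + 89620) = 1/(85729 + 89620) = 1/175349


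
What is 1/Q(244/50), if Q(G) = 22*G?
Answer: 25/2684 ≈ 0.0093145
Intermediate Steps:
1/Q(244/50) = 1/(22*(244/50)) = 1/(22*(244*(1/50))) = 1/(22*(122/25)) = 1/(2684/25) = 25/2684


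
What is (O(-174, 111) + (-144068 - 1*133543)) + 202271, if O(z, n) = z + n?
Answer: -75403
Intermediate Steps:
O(z, n) = n + z
(O(-174, 111) + (-144068 - 1*133543)) + 202271 = ((111 - 174) + (-144068 - 1*133543)) + 202271 = (-63 + (-144068 - 133543)) + 202271 = (-63 - 277611) + 202271 = -277674 + 202271 = -75403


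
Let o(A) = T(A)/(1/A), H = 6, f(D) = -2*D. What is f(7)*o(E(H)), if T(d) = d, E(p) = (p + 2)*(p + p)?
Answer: -129024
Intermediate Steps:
E(p) = 2*p*(2 + p) (E(p) = (2 + p)*(2*p) = 2*p*(2 + p))
o(A) = A² (o(A) = A/(1/A) = A*A = A²)
f(7)*o(E(H)) = (-2*7)*(2*6*(2 + 6))² = -14*(2*6*8)² = -14*96² = -14*9216 = -129024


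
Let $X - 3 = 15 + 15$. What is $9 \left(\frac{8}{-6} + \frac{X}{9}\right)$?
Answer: $21$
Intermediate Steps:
$X = 33$ ($X = 3 + \left(15 + 15\right) = 3 + 30 = 33$)
$9 \left(\frac{8}{-6} + \frac{X}{9}\right) = 9 \left(\frac{8}{-6} + \frac{33}{9}\right) = 9 \left(8 \left(- \frac{1}{6}\right) + 33 \cdot \frac{1}{9}\right) = 9 \left(- \frac{4}{3} + \frac{11}{3}\right) = 9 \cdot \frac{7}{3} = 21$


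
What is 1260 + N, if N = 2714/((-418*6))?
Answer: 1578683/1254 ≈ 1258.9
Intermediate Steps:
N = -1357/1254 (N = 2714/(-2508) = 2714*(-1/2508) = -1357/1254 ≈ -1.0821)
1260 + N = 1260 - 1357/1254 = 1578683/1254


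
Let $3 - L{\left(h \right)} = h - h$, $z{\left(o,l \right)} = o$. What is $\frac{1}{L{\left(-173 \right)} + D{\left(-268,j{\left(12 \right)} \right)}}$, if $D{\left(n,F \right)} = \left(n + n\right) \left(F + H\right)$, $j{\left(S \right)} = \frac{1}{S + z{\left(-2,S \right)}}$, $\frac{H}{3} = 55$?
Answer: $- \frac{5}{442453} \approx -1.1301 \cdot 10^{-5}$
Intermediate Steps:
$H = 165$ ($H = 3 \cdot 55 = 165$)
$j{\left(S \right)} = \frac{1}{-2 + S}$ ($j{\left(S \right)} = \frac{1}{S - 2} = \frac{1}{-2 + S}$)
$L{\left(h \right)} = 3$ ($L{\left(h \right)} = 3 - \left(h - h\right) = 3 - 0 = 3 + 0 = 3$)
$D{\left(n,F \right)} = 2 n \left(165 + F\right)$ ($D{\left(n,F \right)} = \left(n + n\right) \left(F + 165\right) = 2 n \left(165 + F\right)$)
$\frac{1}{L{\left(-173 \right)} + D{\left(-268,j{\left(12 \right)} \right)}} = \frac{1}{3 + 2 \left(-268\right) \left(165 + \frac{1}{-2 + 12}\right)} = \frac{1}{3 + 2 \left(-268\right) \left(165 + \frac{1}{10}\right)} = \frac{1}{3 + 2 \left(-268\right) \frac{1651}{10}} = \frac{1}{3 - \frac{442468}{5}} = \frac{1}{- \frac{442453}{5}} = - \frac{5}{442453}$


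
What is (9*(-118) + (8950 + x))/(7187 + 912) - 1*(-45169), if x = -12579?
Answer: 365819040/8099 ≈ 45168.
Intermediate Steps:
(9*(-118) + (8950 + x))/(7187 + 912) - 1*(-45169) = (9*(-118) + (8950 - 12579))/(7187 + 912) - 1*(-45169) = (-1062 - 3629)/8099 + 45169 = -4691*1/8099 + 45169 = -4691/8099 + 45169 = 365819040/8099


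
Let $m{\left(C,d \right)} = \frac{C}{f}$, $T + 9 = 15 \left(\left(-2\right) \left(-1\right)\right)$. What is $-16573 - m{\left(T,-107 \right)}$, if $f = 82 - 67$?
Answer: $- \frac{82872}{5} \approx -16574.0$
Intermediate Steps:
$f = 15$ ($f = 82 - 67 = 15$)
$T = 21$ ($T = -9 + 15 \left(\left(-2\right) \left(-1\right)\right) = -9 + 15 \cdot 2 = -9 + 30 = 21$)
$m{\left(C,d \right)} = \frac{C}{15}$
$-16573 - m{\left(T,-107 \right)} = -16573 - \frac{1}{15} \cdot 21 = -16573 - \frac{7}{5} = - \frac{82872}{5}$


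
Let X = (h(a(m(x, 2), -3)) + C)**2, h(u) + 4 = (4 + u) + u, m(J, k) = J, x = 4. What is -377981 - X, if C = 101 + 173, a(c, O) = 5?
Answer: -458637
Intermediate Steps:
h(u) = 2*u (h(u) = -4 + ((4 + u) + u) = -4 + (4 + 2*u) = 2*u)
C = 274
X = 80656 (X = (2*5 + 274)**2 = (10 + 274)**2 = 284**2 = 80656)
-377981 - X = -377981 - 1*80656 = -377981 - 80656 = -458637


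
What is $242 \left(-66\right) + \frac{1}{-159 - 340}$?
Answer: $- \frac{7970029}{499} \approx -15972.0$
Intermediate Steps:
$242 \left(-66\right) + \frac{1}{-159 - 340} = -15972 + \frac{1}{-499} = -15972 - \frac{1}{499} = - \frac{7970029}{499}$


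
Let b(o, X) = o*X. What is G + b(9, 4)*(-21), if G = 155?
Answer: -601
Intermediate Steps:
b(o, X) = X*o
G + b(9, 4)*(-21) = 155 + (4*9)*(-21) = 155 + 36*(-21) = 155 - 756 = -601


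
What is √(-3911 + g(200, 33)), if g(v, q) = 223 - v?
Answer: 36*I*√3 ≈ 62.354*I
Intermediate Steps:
√(-3911 + g(200, 33)) = √(-3911 + (223 - 1*200)) = √(-3911 + (223 - 200)) = √(-3911 + 23) = √(-3888) = 36*I*√3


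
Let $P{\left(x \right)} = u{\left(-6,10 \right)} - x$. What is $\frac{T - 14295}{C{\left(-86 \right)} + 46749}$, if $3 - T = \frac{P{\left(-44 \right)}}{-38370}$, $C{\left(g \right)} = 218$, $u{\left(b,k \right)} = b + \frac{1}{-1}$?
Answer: $- \frac{548384003}{1802123790} \approx -0.3043$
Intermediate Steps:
$u{\left(b,k \right)} = -1 + b$ ($u{\left(b,k \right)} = b - 1 = -1 + b$)
$P{\left(x \right)} = -7 - x$ ($P{\left(x \right)} = \left(-1 - 6\right) - x = -7 - x$)
$T = \frac{115147}{38370}$ ($T = 3 - \frac{-7 - -44}{-38370} = 3 - \left(-7 + 44\right) \left(- \frac{1}{38370}\right) = 3 - 37 \left(- \frac{1}{38370}\right) = 3 - - \frac{37}{38370} = 3 + \frac{37}{38370} = \frac{115147}{38370} \approx 3.001$)
$\frac{T - 14295}{C{\left(-86 \right)} + 46749} = \frac{\frac{115147}{38370} - 14295}{218 + 46749} = - \frac{548384003}{38370 \cdot 46967} = \left(- \frac{548384003}{38370}\right) \frac{1}{46967} = - \frac{548384003}{1802123790}$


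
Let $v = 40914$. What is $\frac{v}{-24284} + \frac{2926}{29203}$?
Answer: $- \frac{29572541}{18662254} \approx -1.5846$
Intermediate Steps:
$\frac{v}{-24284} + \frac{2926}{29203} = \frac{40914}{-24284} + \frac{2926}{29203} = 40914 \left(- \frac{1}{24284}\right) + 2926 \cdot \frac{1}{29203} = - \frac{20457}{12142} + \frac{154}{1537} = - \frac{29572541}{18662254}$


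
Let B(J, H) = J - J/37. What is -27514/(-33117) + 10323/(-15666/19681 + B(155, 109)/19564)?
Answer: -405839818644106993/30992809684053 ≈ -13095.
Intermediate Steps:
B(J, H) = 36*J/37 (B(J, H) = J - J/37 = 36*J/37)
-27514/(-33117) + 10323/(-15666/19681 + B(155, 109)/19564) = -27514/(-33117) + 10323/(-15666/19681 + ((36/37)*155)/19564) = -27514*(-1/33117) + 10323/(-15666*1/19681 + (5580/37)*(1/19564)) = 27514/33117 + 10323/(-15666/19681 + 1395/180967) = 27514/33117 + 10323/(-2807574027/3561611527) = 27514/33117 + 10323*(-3561611527/2807574027) = 27514/33117 - 12255505264407/935858009 = -405839818644106993/30992809684053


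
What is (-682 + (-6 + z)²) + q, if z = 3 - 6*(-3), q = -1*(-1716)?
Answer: 1259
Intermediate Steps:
q = 1716
z = 21 (z = 3 - 1*(-18) = 3 + 18 = 21)
(-682 + (-6 + z)²) + q = (-682 + (-6 + 21)²) + 1716 = (-682 + 15²) + 1716 = (-682 + 225) + 1716 = -457 + 1716 = 1259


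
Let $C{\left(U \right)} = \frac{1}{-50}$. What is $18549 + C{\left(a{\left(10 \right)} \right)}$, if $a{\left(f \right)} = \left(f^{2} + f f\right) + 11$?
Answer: $\frac{927449}{50} \approx 18549.0$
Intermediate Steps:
$a{\left(f \right)} = 11 + 2 f^{2}$ ($a{\left(f \right)} = \left(f^{2} + f^{2}\right) + 11 = 2 f^{2} + 11 = 11 + 2 f^{2}$)
$C{\left(U \right)} = - \frac{1}{50}$
$18549 + C{\left(a{\left(10 \right)} \right)} = 18549 - \frac{1}{50} = \frac{927449}{50}$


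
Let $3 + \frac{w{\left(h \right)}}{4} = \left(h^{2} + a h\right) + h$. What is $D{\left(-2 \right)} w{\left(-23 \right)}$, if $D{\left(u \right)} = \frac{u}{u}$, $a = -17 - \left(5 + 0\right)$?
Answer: $4036$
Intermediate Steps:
$a = -22$ ($a = -17 - 5 = -22$)
$D{\left(u \right)} = 1$
$w{\left(h \right)} = -12 - 84 h + 4 h^{2}$ ($w{\left(h \right)} = -12 + 4 \left(\left(h^{2} - 22 h\right) + h\right) = -12 + 4 \left(h^{2} - 21 h\right) = -12 + \left(- 84 h + 4 h^{2}\right) = -12 - 84 h + 4 h^{2}$)
$D{\left(-2 \right)} w{\left(-23 \right)} = 1 \left(-12 - -1932 + 4 \left(-23\right)^{2}\right) = 1 \left(-12 + 1932 + 4 \cdot 529\right) = 1 \left(-12 + 1932 + 2116\right) = 1 \cdot 4036 = 4036$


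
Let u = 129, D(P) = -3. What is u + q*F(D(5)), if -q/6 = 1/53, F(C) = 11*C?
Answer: 7035/53 ≈ 132.74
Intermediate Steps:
q = -6/53 ≈ -0.11321
u + q*F(D(5)) = 129 - 66*(-3)/53 = 129 - 6/53*(-33) = 129 + 198/53 = 7035/53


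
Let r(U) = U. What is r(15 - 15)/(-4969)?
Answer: 0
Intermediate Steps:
r(15 - 15)/(-4969) = (15 - 15)/(-4969) = 0*(-1/4969) = 0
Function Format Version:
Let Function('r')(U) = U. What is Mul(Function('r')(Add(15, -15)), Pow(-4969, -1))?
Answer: 0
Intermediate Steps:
Mul(Function('r')(Add(15, -15)), Pow(-4969, -1)) = Mul(Add(15, -15), Pow(-4969, -1)) = Mul(0, Rational(-1, 4969)) = 0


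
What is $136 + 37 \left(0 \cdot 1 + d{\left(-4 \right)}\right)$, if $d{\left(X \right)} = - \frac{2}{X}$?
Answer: $\frac{309}{2} \approx 154.5$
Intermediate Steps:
$136 + 37 \left(0 \cdot 1 + d{\left(-4 \right)}\right) = 136 + 37 \left(0 \cdot 1 - \frac{2}{-4}\right) = 136 + 37 \left(0 - - \frac{1}{2}\right) = 136 + 37 \left(0 + \frac{1}{2}\right) = 136 + 37 \cdot \frac{1}{2} = 136 + \frac{37}{2} = \frac{309}{2}$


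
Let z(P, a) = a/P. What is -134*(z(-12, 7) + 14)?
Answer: -10787/6 ≈ -1797.8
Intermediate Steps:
-134*(z(-12, 7) + 14) = -134*(7/(-12) + 14) = -134*(7*(-1/12) + 14) = -134*(-7/12 + 14) = -134*161/12 = -10787/6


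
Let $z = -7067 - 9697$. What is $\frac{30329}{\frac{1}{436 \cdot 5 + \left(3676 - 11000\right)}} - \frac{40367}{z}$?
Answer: $- \frac{2615391430897}{16764} \approx -1.5601 \cdot 10^{8}$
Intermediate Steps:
$z = -16764$ ($z = -7067 - 9697 = -16764$)
$\frac{30329}{\frac{1}{436 \cdot 5 + \left(3676 - 11000\right)}} - \frac{40367}{z} = \frac{30329}{\frac{1}{436 \cdot 5 + \left(3676 - 11000\right)}} - \frac{40367}{-16764} = \frac{30329}{\frac{1}{2180 + \left(3676 - 11000\right)}} - - \frac{40367}{16764} = \frac{30329}{\frac{1}{2180 - 7324}} + \frac{40367}{16764} = \frac{30329}{\frac{1}{-5144}} + \frac{40367}{16764} = \frac{30329}{- \frac{1}{5144}} + \frac{40367}{16764} = 30329 \left(-5144\right) + \frac{40367}{16764} = -156012376 + \frac{40367}{16764} = - \frac{2615391430897}{16764}$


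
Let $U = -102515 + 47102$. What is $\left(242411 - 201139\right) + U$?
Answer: $-14141$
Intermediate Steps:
$U = -55413$
$\left(242411 - 201139\right) + U = \left(242411 - 201139\right) - 55413 = 41272 - 55413 = -14141$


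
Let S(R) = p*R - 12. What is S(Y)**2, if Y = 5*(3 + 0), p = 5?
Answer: 3969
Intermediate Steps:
Y = 15 (Y = 5*3 = 15)
S(R) = -12 + 5*R (S(R) = 5*R - 12 = -12 + 5*R)
S(Y)**2 = (-12 + 5*15)**2 = (-12 + 75)**2 = 63**2 = 3969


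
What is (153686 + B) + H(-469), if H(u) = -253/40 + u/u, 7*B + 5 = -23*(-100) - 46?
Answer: 43120549/280 ≈ 1.5400e+5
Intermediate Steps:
B = 2249/7 (B = -5/7 + (-23*(-100) - 46)/7 = -5/7 + (2300 - 46)/7 = -5/7 + (⅐)*2254 = -5/7 + 322 = 2249/7 ≈ 321.29)
H(u) = -213/40 (H(u) = -253*1/40 + 1 = -253/40 + 1 = -213/40)
(153686 + B) + H(-469) = (153686 + 2249/7) - 213/40 = 1078051/7 - 213/40 = 43120549/280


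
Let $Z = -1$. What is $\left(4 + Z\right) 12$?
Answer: $36$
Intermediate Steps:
$\left(4 + Z\right) 12 = \left(4 - 1\right) 12 = 3 \cdot 12 = 36$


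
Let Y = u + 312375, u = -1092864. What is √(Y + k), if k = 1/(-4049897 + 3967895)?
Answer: I*√5248264039595958/82002 ≈ 883.45*I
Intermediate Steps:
k = -1/82002 (k = 1/(-82002) = -1/82002 ≈ -1.2195e-5)
Y = -780489 (Y = -1092864 + 312375 = -780489)
√(Y + k) = √(-780489 - 1/82002) = √(-64001658979/82002) = I*√5248264039595958/82002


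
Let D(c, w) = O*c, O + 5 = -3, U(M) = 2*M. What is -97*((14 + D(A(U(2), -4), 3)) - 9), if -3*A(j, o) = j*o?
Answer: 10961/3 ≈ 3653.7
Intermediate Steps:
O = -8 (O = -5 - 3 = -8)
A(j, o) = -j*o/3
D(c, w) = -8*c
-97*((14 + D(A(U(2), -4), 3)) - 9) = -97*((14 - (-8)*2*2*(-4)/3) - 9) = -97*((14 - (-8)*4*(-4)/3) - 9) = -97*((14 - 8*16/3) - 9) = -97*((14 - 128/3) - 9) = -97*(-86/3 - 9) = -97*(-113/3) = 10961/3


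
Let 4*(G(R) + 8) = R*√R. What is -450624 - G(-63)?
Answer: -450616 + 189*I*√7/4 ≈ -4.5062e+5 + 125.01*I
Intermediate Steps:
G(R) = -8 + R^(3/2)/4 (G(R) = -8 + (R*√R)/4 = -8 + R^(3/2)/4)
-450624 - G(-63) = -450624 - (-8 + (-63)^(3/2)/4) = -450624 - (-8 + (-189*I*√7)/4) = -450624 - (-8 - 189*I*√7/4) = -450624 + (8 + 189*I*√7/4) = -450616 + 189*I*√7/4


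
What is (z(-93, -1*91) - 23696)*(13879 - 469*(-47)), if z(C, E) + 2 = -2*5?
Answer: -851638776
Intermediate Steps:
z(C, E) = -12 (z(C, E) = -2 - 2*5 = -2 - 10 = -12)
(z(-93, -1*91) - 23696)*(13879 - 469*(-47)) = (-12 - 23696)*(13879 - 469*(-47)) = -23708*(13879 + 22043) = -23708*35922 = -851638776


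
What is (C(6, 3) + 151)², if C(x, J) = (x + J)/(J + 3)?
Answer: 93025/4 ≈ 23256.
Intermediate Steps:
C(x, J) = (J + x)/(3 + J)
(C(6, 3) + 151)² = ((3 + 6)/(3 + 3) + 151)² = (9/6 + 151)² = ((⅙)*9 + 151)² = (3/2 + 151)² = (305/2)² = 93025/4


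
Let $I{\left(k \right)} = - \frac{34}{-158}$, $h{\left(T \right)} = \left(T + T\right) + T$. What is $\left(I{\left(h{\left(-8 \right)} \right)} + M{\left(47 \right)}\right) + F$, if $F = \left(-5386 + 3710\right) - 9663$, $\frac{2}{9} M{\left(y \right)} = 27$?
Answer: $- \frac{1772331}{158} \approx -11217.0$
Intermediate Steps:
$h{\left(T \right)} = 3 T$ ($h{\left(T \right)} = 2 T + T = 3 T$)
$M{\left(y \right)} = \frac{243}{2}$ ($M{\left(y \right)} = \frac{9}{2} \cdot 27 = \frac{243}{2}$)
$F = -11339$ ($F = -1676 - 9663 = -11339$)
$I{\left(k \right)} = \frac{17}{79}$ ($I{\left(k \right)} = \left(-34\right) \left(- \frac{1}{158}\right) = \frac{17}{79}$)
$\left(I{\left(h{\left(-8 \right)} \right)} + M{\left(47 \right)}\right) + F = \left(\frac{17}{79} + \frac{243}{2}\right) - 11339 = \frac{19231}{158} - 11339 = - \frac{1772331}{158}$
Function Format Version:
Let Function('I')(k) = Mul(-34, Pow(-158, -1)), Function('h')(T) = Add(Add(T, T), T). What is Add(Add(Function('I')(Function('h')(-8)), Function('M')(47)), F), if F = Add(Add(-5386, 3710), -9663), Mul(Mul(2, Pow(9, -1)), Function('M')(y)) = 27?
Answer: Rational(-1772331, 158) ≈ -11217.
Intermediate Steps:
Function('h')(T) = Mul(3, T) (Function('h')(T) = Add(Mul(2, T), T) = Mul(3, T))
Function('M')(y) = Rational(243, 2) (Function('M')(y) = Mul(Rational(9, 2), 27) = Rational(243, 2))
F = -11339 (F = Add(-1676, -9663) = -11339)
Function('I')(k) = Rational(17, 79) (Function('I')(k) = Mul(-34, Rational(-1, 158)) = Rational(17, 79))
Add(Add(Function('I')(Function('h')(-8)), Function('M')(47)), F) = Add(Add(Rational(17, 79), Rational(243, 2)), -11339) = Add(Rational(19231, 158), -11339) = Rational(-1772331, 158)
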